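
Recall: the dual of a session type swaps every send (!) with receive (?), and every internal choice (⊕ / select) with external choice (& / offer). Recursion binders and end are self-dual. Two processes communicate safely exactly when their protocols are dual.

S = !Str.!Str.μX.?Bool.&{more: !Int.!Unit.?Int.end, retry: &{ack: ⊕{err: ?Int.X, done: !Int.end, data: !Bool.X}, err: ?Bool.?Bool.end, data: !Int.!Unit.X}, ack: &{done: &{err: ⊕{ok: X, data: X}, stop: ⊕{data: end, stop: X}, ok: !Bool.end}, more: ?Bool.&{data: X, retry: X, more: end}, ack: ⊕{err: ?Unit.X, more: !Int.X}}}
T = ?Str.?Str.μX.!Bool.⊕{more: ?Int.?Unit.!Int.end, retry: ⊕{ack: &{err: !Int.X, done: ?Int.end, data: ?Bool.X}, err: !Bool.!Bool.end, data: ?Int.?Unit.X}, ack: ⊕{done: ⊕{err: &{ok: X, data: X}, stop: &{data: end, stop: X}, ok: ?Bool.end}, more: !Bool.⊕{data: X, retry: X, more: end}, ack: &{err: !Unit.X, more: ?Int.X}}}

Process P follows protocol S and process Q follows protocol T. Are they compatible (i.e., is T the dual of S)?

YES

!Str ‖ ?Str  ok
  !Str ‖ ?Str  ok
    μX ‖ μX  ok (rec unchanged)
      ?Bool ‖ !Bool  ok
        &{more,retry,ack} ‖ ⊕{more,retry,ack}  ok same labels
          [more]
            !Int ‖ ?Int  ok
              !Unit ‖ ?Unit  ok
                ?Int ‖ !Int  ok
                  end ‖ end  ok
          [retry]
            &{ack,err,data} ‖ ⊕{ack,err,data}  ok same labels
              [ack]
                ⊕{err,done,data} ‖ &{err,done,data}  ok same labels
                  [err]
                    ?Int ‖ !Int  ok
                      X ‖ X  ok
                  [done]
                    !Int ‖ ?Int  ok
                      end ‖ end  ok
                  [data]
                    !Bool ‖ ?Bool  ok
                      X ‖ X  ok
              [err]
                ?Bool ‖ !Bool  ok
                  ?Bool ‖ !Bool  ok
                    end ‖ end  ok
              [data]
                !Int ‖ ?Int  ok
                  !Unit ‖ ?Unit  ok
                    X ‖ X  ok
          [ack]
            &{done,more,ack} ‖ ⊕{done,more,ack}  ok same labels
              [done]
                &{err,stop,ok} ‖ ⊕{err,stop,ok}  ok same labels
                  [err]
                    ⊕{ok,data} ‖ &{ok,data}  ok same labels
                      [ok]
                        X ‖ X  ok
                      [data]
                        X ‖ X  ok
                  [stop]
                    ⊕{data,stop} ‖ &{data,stop}  ok same labels
                      [data]
                        end ‖ end  ok
                      [stop]
                        X ‖ X  ok
                  [ok]
                    !Bool ‖ ?Bool  ok
                      end ‖ end  ok
              [more]
                ?Bool ‖ !Bool  ok
                  &{data,retry,more} ‖ ⊕{data,retry,more}  ok same labels
                    [data]
                      X ‖ X  ok
                    [retry]
                      X ‖ X  ok
                    [more]
                      end ‖ end  ok
              [ack]
                ⊕{err,more} ‖ &{err,more}  ok same labels
                  [err]
                    ?Unit ‖ !Unit  ok
                      X ‖ X  ok
                  [more]
                    !Int ‖ ?Int  ok
                      X ‖ X  ok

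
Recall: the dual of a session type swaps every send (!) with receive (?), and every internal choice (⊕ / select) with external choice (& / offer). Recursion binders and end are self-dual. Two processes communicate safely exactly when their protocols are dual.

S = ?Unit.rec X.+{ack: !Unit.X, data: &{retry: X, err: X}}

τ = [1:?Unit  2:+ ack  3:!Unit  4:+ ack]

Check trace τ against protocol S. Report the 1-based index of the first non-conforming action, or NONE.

NONE

step 1: ?Unit  ✓  residual = rec X.…
step 2: + ack  ✓  residual = !Unit.rec X.…
step 3: !Unit  ✓  residual = rec X.…
step 4: + ack  ✓  residual = !Unit.rec X.…
all 4 steps conform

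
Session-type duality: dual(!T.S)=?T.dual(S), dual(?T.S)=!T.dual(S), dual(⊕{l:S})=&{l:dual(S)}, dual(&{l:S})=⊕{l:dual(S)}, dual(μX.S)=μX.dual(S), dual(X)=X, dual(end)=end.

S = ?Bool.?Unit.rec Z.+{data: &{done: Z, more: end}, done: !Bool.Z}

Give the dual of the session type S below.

!Bool.!Unit.rec Z.&{data: +{done: Z, more: end}, done: ?Bool.Z}

?Bool → !Bool
  ?Unit → !Unit
    rec Z → rec Z  (binder kept)
      +{data,done} → &{data,done}  (select→offer)
        case data:
          &{done,more} → +{done,more}  (external→internal)
            case done:
              Z self-dual
            case more:
              end self-dual
        case done:
          !Bool → ?Bool
            Z self-dual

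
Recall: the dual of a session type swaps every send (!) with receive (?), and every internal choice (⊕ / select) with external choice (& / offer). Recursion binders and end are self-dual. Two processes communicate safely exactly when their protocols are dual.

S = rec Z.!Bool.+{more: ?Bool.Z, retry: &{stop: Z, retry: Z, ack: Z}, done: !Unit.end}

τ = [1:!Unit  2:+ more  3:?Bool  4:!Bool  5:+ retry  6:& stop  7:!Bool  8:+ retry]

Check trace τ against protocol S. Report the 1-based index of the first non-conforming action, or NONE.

@1 got !Unit, protocol expects !Bool  ✗

1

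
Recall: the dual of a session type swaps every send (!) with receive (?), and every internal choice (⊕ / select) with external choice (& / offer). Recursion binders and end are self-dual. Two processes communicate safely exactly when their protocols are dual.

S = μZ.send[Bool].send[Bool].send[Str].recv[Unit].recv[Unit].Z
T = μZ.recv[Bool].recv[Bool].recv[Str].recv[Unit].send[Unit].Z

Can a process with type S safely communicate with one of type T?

μZ vs μZ  ✓ (rec unchanged)
  send[Bool] vs recv[Bool]  ✓
    send[Bool] vs recv[Bool]  ✓
      send[Str] vs recv[Str]  ✓
        recv[Unit] vs recv[Unit]  ✗ same direction on both sides — not dual

NO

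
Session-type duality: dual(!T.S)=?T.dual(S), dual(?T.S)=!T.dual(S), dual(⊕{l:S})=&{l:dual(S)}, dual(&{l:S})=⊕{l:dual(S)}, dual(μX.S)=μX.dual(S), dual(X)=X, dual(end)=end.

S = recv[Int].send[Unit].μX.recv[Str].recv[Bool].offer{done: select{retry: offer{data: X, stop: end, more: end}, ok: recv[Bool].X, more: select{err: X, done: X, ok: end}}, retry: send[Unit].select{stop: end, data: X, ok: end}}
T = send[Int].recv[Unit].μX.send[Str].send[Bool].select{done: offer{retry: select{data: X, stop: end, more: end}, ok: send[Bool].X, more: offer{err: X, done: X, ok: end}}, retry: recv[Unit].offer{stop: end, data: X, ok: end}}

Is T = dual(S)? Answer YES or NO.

YES

recv[Int] ‖ send[Int]  ok
  send[Unit] ‖ recv[Unit]  ok
    μX ‖ μX  ok (binder kept)
      recv[Str] ‖ send[Str]  ok
        recv[Bool] ‖ send[Bool]  ok
          offer{done,retry} ‖ select{done,retry}  ok same labels
            • done:
              select{retry,ok,more} ‖ offer{retry,ok,more}  ok same labels
                • retry:
                  offer{data,stop,more} ‖ select{data,stop,more}  ok same labels
                    • data:
                      X ‖ X  ok
                    • stop:
                      end ‖ end  ok
                    • more:
                      end ‖ end  ok
                • ok:
                  recv[Bool] ‖ send[Bool]  ok
                    X ‖ X  ok
                • more:
                  select{err,done,ok} ‖ offer{err,done,ok}  ok same labels
                    • err:
                      X ‖ X  ok
                    • done:
                      X ‖ X  ok
                    • ok:
                      end ‖ end  ok
            • retry:
              send[Unit] ‖ recv[Unit]  ok
                select{stop,data,ok} ‖ offer{stop,data,ok}  ok same labels
                  • stop:
                    end ‖ end  ok
                  • data:
                    X ‖ X  ok
                  • ok:
                    end ‖ end  ok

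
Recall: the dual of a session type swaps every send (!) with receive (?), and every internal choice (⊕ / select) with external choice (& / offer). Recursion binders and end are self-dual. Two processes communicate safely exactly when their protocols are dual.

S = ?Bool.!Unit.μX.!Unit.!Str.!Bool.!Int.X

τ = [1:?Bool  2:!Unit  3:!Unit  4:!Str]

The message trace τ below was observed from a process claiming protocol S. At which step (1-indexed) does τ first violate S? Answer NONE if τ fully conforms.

step 1: ?Bool  match  residual = !Unit.μX.…
step 2: !Unit  match  residual = μX.…
step 3: !Unit  match  residual = !Str.!Bool.!Int.μX.…
step 4: !Str  match  residual = !Bool.!Int.μX.…
τ conforms to S (length 4)

NONE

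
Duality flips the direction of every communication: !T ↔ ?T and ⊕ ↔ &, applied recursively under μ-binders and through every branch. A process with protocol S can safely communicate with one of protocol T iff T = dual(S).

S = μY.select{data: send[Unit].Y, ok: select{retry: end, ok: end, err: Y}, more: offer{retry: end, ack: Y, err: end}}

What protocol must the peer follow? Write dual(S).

μY.offer{data: recv[Unit].Y, ok: offer{retry: end, ok: end, err: Y}, more: select{retry: end, ack: Y, err: end}}

μY → μY  (rec unchanged)
  select{data,ok,more} → offer{data,ok,more}  (⊕→&)
    [data]
      send[Unit] → recv[Unit]
        Y self-dual
    [ok]
      select{retry,ok,err} → offer{retry,ok,err}  (⊕→&)
        [retry]
          end self-dual
        [ok]
          end self-dual
        [err]
          Y self-dual
    [more]
      offer{retry,ack,err} → select{retry,ack,err}  (offer→select)
        [retry]
          end self-dual
        [ack]
          Y self-dual
        [err]
          end self-dual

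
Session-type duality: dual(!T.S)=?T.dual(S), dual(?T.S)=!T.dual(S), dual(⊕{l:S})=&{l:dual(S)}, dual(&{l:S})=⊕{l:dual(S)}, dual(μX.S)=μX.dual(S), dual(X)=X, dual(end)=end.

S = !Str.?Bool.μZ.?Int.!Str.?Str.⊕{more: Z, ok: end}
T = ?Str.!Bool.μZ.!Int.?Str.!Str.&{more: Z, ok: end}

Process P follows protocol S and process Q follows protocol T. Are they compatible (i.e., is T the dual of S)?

YES

!Str ‖ ?Str  match
  ?Bool ‖ !Bool  match
    μZ ‖ μZ  match (binder kept)
      ?Int ‖ !Int  match
        !Str ‖ ?Str  match
          ?Str ‖ !Str  match
            ⊕{more,ok} ‖ &{more,ok}  match label sets agree
              • more:
                Z ‖ Z  match
              • ok:
                end ‖ end  match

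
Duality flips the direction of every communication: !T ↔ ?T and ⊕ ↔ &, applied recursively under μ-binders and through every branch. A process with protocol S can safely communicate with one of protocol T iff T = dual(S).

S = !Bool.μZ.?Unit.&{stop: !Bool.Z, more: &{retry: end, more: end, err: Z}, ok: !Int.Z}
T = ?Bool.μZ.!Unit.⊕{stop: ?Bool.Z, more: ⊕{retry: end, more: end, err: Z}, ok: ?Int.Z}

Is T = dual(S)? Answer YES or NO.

YES

!Bool | ?Bool  ✓
  μZ | μZ  ✓ (binder kept)
    ?Unit | !Unit  ✓
      &{stop,more,ok} | ⊕{stop,more,ok}  ✓ label sets agree
        • stop:
          !Bool | ?Bool  ✓
            Z | Z  ✓
        • more:
          &{retry,more,err} | ⊕{retry,more,err}  ✓ label sets agree
            • retry:
              end | end  ✓
            • more:
              end | end  ✓
            • err:
              Z | Z  ✓
        • ok:
          !Int | ?Int  ✓
            Z | Z  ✓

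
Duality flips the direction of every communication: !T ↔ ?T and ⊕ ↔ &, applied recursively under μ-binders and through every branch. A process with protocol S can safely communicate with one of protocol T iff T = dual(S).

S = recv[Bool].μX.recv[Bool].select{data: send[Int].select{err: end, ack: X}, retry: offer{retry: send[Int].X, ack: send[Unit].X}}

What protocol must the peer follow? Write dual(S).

recv[Bool] = send[Bool]
  μX = μX  (μ self-dual)
    recv[Bool] = send[Bool]
      select{data,retry} = offer{data,retry}  (internal→external)
        • data:
          send[Int] = recv[Int]
            select{err,ack} = offer{err,ack}  (internal→external)
              • err:
                dual(end) = end
              • ack:
                dual(X) = X
        • retry:
          offer{retry,ack} = select{retry,ack}  (&→⊕)
            • retry:
              send[Int] = recv[Int]
                dual(X) = X
            • ack:
              send[Unit] = recv[Unit]
                dual(X) = X

send[Bool].μX.send[Bool].offer{data: recv[Int].offer{err: end, ack: X}, retry: select{retry: recv[Int].X, ack: recv[Unit].X}}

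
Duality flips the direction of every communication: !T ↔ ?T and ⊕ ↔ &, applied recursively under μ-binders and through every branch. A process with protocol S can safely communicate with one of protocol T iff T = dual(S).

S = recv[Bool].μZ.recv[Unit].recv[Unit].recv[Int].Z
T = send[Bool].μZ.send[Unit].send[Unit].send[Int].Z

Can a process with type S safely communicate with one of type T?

recv[Bool] ‖ send[Bool]  ok
  μZ ‖ μZ  ok (binder kept)
    recv[Unit] ‖ send[Unit]  ok
      recv[Unit] ‖ send[Unit]  ok
        recv[Int] ‖ send[Int]  ok
          Z ‖ Z  ok

YES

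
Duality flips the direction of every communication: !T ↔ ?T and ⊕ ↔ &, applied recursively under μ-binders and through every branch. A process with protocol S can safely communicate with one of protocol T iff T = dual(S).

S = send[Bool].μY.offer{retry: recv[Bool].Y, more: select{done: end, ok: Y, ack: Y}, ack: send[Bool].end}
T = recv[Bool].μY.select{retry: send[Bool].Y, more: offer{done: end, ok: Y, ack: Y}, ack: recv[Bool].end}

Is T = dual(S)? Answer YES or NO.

send[Bool] ‖ recv[Bool]  ✓
  μY ‖ μY  ✓ (rec unchanged)
    offer{retry,more,ack} ‖ select{retry,more,ack}  ✓ label sets agree
      • retry:
        recv[Bool] ‖ send[Bool]  ✓
          Y ‖ Y  ✓
      • more:
        select{done,ok,ack} ‖ offer{done,ok,ack}  ✓ label sets agree
          • done:
            end ‖ end  ✓
          • ok:
            Y ‖ Y  ✓
          • ack:
            Y ‖ Y  ✓
      • ack:
        send[Bool] ‖ recv[Bool]  ✓
          end ‖ end  ✓

YES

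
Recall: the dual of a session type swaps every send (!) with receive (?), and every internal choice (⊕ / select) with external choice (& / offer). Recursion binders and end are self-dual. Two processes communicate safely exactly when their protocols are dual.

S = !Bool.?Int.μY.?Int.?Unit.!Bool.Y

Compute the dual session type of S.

?Bool.!Int.μY.!Int.!Unit.?Bool.Y

!Bool → ?Bool
  ?Int → !Int
    μY → μY  (μ self-dual)
      ?Int → !Int
        ?Unit → !Unit
          !Bool → ?Bool
            dual(Y) = Y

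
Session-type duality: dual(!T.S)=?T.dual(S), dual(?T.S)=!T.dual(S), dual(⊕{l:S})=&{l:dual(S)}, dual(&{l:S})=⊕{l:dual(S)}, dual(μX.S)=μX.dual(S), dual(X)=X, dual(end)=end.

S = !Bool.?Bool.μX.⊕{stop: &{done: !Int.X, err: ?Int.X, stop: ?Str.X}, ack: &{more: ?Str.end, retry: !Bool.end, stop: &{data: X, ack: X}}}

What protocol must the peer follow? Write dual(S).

?Bool.!Bool.μX.&{stop: ⊕{done: ?Int.X, err: !Int.X, stop: !Str.X}, ack: ⊕{more: !Str.end, retry: ?Bool.end, stop: ⊕{data: X, ack: X}}}

!Bool ↦ ?Bool
  ?Bool ↦ !Bool
    μX ↦ μX  (binder kept)
      ⊕{stop,ack} ↦ &{stop,ack}  (internal→external)
        [stop]
          &{done,err,stop} ↦ ⊕{done,err,stop}  (&→⊕)
            [done]
              !Int ↦ ?Int
                X ↦ X
            [err]
              ?Int ↦ !Int
                X ↦ X
            [stop]
              ?Str ↦ !Str
                X ↦ X
        [ack]
          &{more,retry,stop} ↦ ⊕{more,retry,stop}  (&→⊕)
            [more]
              ?Str ↦ !Str
                end ↦ end
            [retry]
              !Bool ↦ ?Bool
                end ↦ end
            [stop]
              &{data,ack} ↦ ⊕{data,ack}  (&→⊕)
                [data]
                  X ↦ X
                [ack]
                  X ↦ X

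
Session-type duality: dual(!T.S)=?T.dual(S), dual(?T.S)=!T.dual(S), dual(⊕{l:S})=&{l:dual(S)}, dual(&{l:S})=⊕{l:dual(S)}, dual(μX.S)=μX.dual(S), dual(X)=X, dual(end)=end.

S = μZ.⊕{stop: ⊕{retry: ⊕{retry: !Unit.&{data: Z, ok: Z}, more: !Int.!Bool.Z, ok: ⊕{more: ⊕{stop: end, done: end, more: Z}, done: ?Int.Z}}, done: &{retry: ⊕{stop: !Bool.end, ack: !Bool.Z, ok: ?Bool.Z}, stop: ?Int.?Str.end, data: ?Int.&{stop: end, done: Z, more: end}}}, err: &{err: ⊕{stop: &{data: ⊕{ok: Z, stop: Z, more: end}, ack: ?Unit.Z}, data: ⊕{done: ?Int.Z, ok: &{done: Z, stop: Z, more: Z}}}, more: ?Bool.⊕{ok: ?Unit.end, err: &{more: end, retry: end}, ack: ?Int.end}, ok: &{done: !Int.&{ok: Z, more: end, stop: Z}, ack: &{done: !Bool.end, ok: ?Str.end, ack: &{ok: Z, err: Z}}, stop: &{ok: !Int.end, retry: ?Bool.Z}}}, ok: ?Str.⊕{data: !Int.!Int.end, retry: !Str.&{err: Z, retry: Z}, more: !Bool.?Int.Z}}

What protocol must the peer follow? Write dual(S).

μZ = μZ  (rec unchanged)
  ⊕{stop,err,ok} = &{stop,err,ok}  (⊕→&)
    [stop]
      ⊕{retry,done} = &{retry,done}  (⊕→&)
        [retry]
          ⊕{retry,more,ok} = &{retry,more,ok}  (⊕→&)
            [retry]
              !Unit = ?Unit
                &{data,ok} = ⊕{data,ok}  (offer→select)
                  [data]
                    Z self-dual
                  [ok]
                    Z self-dual
            [more]
              !Int = ?Int
                !Bool = ?Bool
                  Z self-dual
            [ok]
              ⊕{more,done} = &{more,done}  (⊕→&)
                [more]
                  ⊕{stop,done,more} = &{stop,done,more}  (⊕→&)
                    [stop]
                      end self-dual
                    [done]
                      end self-dual
                    [more]
                      Z self-dual
                [done]
                  ?Int = !Int
                    Z self-dual
        [done]
          &{retry,stop,data} = ⊕{retry,stop,data}  (offer→select)
            [retry]
              ⊕{stop,ack,ok} = &{stop,ack,ok}  (⊕→&)
                [stop]
                  !Bool = ?Bool
                    end self-dual
                [ack]
                  !Bool = ?Bool
                    Z self-dual
                [ok]
                  ?Bool = !Bool
                    Z self-dual
            [stop]
              ?Int = !Int
                ?Str = !Str
                  end self-dual
            [data]
              ?Int = !Int
                &{stop,done,more} = ⊕{stop,done,more}  (offer→select)
                  [stop]
                    end self-dual
                  [done]
                    Z self-dual
                  [more]
                    end self-dual
    [err]
      &{err,more,ok} = ⊕{err,more,ok}  (offer→select)
        [err]
          ⊕{stop,data} = &{stop,data}  (⊕→&)
            [stop]
              &{data,ack} = ⊕{data,ack}  (offer→select)
                [data]
                  ⊕{ok,stop,more} = &{ok,stop,more}  (⊕→&)
                    [ok]
                      Z self-dual
                    [stop]
                      Z self-dual
                    [more]
                      end self-dual
                [ack]
                  ?Unit = !Unit
                    Z self-dual
            [data]
              ⊕{done,ok} = &{done,ok}  (⊕→&)
                [done]
                  ?Int = !Int
                    Z self-dual
                [ok]
                  &{done,stop,more} = ⊕{done,stop,more}  (offer→select)
                    [done]
                      Z self-dual
                    [stop]
                      Z self-dual
                    [more]
                      Z self-dual
        [more]
          ?Bool = !Bool
            ⊕{ok,err,ack} = &{ok,err,ack}  (⊕→&)
              [ok]
                ?Unit = !Unit
                  end self-dual
              [err]
                &{more,retry} = ⊕{more,retry}  (offer→select)
                  [more]
                    end self-dual
                  [retry]
                    end self-dual
              [ack]
                ?Int = !Int
                  end self-dual
        [ok]
          &{done,ack,stop} = ⊕{done,ack,stop}  (offer→select)
            [done]
              !Int = ?Int
                &{ok,more,stop} = ⊕{ok,more,stop}  (offer→select)
                  [ok]
                    Z self-dual
                  [more]
                    end self-dual
                  [stop]
                    Z self-dual
            [ack]
              &{done,ok,ack} = ⊕{done,ok,ack}  (offer→select)
                [done]
                  !Bool = ?Bool
                    end self-dual
                [ok]
                  ?Str = !Str
                    end self-dual
                [ack]
                  &{ok,err} = ⊕{ok,err}  (offer→select)
                    [ok]
                      Z self-dual
                    [err]
                      Z self-dual
            [stop]
              &{ok,retry} = ⊕{ok,retry}  (offer→select)
                [ok]
                  !Int = ?Int
                    end self-dual
                [retry]
                  ?Bool = !Bool
                    Z self-dual
    [ok]
      ?Str = !Str
        ⊕{data,retry,more} = &{data,retry,more}  (⊕→&)
          [data]
            !Int = ?Int
              !Int = ?Int
                end self-dual
          [retry]
            !Str = ?Str
              &{err,retry} = ⊕{err,retry}  (offer→select)
                [err]
                  Z self-dual
                [retry]
                  Z self-dual
          [more]
            !Bool = ?Bool
              ?Int = !Int
                Z self-dual

μZ.&{stop: &{retry: &{retry: ?Unit.⊕{data: Z, ok: Z}, more: ?Int.?Bool.Z, ok: &{more: &{stop: end, done: end, more: Z}, done: !Int.Z}}, done: ⊕{retry: &{stop: ?Bool.end, ack: ?Bool.Z, ok: !Bool.Z}, stop: !Int.!Str.end, data: !Int.⊕{stop: end, done: Z, more: end}}}, err: ⊕{err: &{stop: ⊕{data: &{ok: Z, stop: Z, more: end}, ack: !Unit.Z}, data: &{done: !Int.Z, ok: ⊕{done: Z, stop: Z, more: Z}}}, more: !Bool.&{ok: !Unit.end, err: ⊕{more: end, retry: end}, ack: !Int.end}, ok: ⊕{done: ?Int.⊕{ok: Z, more: end, stop: Z}, ack: ⊕{done: ?Bool.end, ok: !Str.end, ack: ⊕{ok: Z, err: Z}}, stop: ⊕{ok: ?Int.end, retry: !Bool.Z}}}, ok: !Str.&{data: ?Int.?Int.end, retry: ?Str.⊕{err: Z, retry: Z}, more: ?Bool.!Int.Z}}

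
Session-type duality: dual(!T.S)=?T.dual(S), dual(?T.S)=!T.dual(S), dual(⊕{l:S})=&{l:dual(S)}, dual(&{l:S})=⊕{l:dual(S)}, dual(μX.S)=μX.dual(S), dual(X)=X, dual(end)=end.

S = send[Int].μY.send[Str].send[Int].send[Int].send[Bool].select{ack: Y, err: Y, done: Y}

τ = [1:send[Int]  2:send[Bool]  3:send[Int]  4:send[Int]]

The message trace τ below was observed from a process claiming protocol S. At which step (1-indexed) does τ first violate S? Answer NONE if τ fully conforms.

2

[1] send[Int]  ok  now at μY.…
[2] got send[Bool], protocol expects send[Str]  ✗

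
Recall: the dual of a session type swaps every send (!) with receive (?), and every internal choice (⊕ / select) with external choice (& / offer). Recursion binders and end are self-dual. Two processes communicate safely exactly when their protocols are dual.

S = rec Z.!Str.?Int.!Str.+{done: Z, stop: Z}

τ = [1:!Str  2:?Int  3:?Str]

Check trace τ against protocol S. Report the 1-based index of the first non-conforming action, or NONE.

3

step 1: !Str  match  now at ?Int.!Str.+{done: rec Z.…, stop: rec Z.…}
step 2: ?Int  match  now at !Str.+{done: rec Z.…, stop: rec Z.…}
step 3: got ?Str, protocol expects !Str  ✗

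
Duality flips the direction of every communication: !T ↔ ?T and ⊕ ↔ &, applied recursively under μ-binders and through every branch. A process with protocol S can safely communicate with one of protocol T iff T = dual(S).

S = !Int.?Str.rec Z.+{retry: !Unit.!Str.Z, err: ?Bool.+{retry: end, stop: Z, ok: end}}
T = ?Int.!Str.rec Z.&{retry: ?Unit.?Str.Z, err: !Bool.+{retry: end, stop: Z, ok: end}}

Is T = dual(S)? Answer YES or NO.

!Int vs ?Int  ✓
  ?Str vs !Str  ✓
    rec Z vs rec Z  ✓ (μ self-dual)
      +{retry,err} vs &{retry,err}  ✓ label sets agree
        case retry:
          !Unit vs ?Unit  ✓
            !Str vs ?Str  ✓
              Z vs Z  ✓
        case err:
          ?Bool vs !Bool  ✓
            +{retry,stop,ok} vs +{retry,stop,ok}  ✗ choice polarity not flipped — not dual

NO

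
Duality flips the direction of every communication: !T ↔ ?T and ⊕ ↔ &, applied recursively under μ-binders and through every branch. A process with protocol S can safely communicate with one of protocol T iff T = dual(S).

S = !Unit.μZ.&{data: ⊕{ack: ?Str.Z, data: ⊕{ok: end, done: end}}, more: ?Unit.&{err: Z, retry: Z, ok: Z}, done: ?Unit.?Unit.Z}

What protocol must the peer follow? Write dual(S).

!Unit ↦ ?Unit
  μZ ↦ μZ  (μ self-dual)
    &{data,more,done} ↦ ⊕{data,more,done}  (external→internal)
      case data:
        ⊕{ack,data} ↦ &{ack,data}  (⊕→&)
          case ack:
            ?Str ↦ !Str
              Z self-dual
          case data:
            ⊕{ok,done} ↦ &{ok,done}  (⊕→&)
              case ok:
                end self-dual
              case done:
                end self-dual
      case more:
        ?Unit ↦ !Unit
          &{err,retry,ok} ↦ ⊕{err,retry,ok}  (external→internal)
            case err:
              Z self-dual
            case retry:
              Z self-dual
            case ok:
              Z self-dual
      case done:
        ?Unit ↦ !Unit
          ?Unit ↦ !Unit
            Z self-dual

?Unit.μZ.⊕{data: &{ack: !Str.Z, data: &{ok: end, done: end}}, more: !Unit.⊕{err: Z, retry: Z, ok: Z}, done: !Unit.!Unit.Z}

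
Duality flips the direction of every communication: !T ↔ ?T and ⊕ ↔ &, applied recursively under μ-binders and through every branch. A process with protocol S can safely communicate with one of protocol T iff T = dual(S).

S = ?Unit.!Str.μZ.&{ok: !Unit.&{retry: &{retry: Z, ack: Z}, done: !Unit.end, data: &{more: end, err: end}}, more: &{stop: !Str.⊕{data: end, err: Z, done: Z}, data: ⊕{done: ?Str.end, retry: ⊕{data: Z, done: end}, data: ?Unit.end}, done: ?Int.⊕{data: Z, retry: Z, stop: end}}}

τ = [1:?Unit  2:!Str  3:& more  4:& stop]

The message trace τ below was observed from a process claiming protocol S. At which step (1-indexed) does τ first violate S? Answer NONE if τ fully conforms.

NONE

step 1: ?Unit  ok  cont: !Str.μZ.…
step 2: !Str  ok  cont: μZ.…
step 3: & more  ok  cont: &{stop: !Str.⊕{data: end, err: μZ.…, done: μZ.…}, data: ⊕{done: ?Str.end, retry: ⊕{data: μZ.…, done: end}, data: ?Unit.end}, done: ?Int.⊕{data: μZ.…, retry: μZ.…, stop: end}}
step 4: & stop  ok  cont: !Str.⊕{data: end, err: μZ.…, done: μZ.…}
τ conforms to S (length 4)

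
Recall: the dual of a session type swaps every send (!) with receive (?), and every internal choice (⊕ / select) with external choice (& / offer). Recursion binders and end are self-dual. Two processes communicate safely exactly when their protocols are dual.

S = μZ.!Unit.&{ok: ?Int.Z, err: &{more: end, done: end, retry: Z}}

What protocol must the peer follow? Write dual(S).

μZ = μZ  (μ self-dual)
  !Unit = ?Unit
    &{ok,err} = ⊕{ok,err}  (offer→select)
      [ok]
        ?Int = !Int
          Z ↦ Z
      [err]
        &{more,done,retry} = ⊕{more,done,retry}  (offer→select)
          [more]
            end ↦ end
          [done]
            end ↦ end
          [retry]
            Z ↦ Z

μZ.?Unit.⊕{ok: !Int.Z, err: ⊕{more: end, done: end, retry: Z}}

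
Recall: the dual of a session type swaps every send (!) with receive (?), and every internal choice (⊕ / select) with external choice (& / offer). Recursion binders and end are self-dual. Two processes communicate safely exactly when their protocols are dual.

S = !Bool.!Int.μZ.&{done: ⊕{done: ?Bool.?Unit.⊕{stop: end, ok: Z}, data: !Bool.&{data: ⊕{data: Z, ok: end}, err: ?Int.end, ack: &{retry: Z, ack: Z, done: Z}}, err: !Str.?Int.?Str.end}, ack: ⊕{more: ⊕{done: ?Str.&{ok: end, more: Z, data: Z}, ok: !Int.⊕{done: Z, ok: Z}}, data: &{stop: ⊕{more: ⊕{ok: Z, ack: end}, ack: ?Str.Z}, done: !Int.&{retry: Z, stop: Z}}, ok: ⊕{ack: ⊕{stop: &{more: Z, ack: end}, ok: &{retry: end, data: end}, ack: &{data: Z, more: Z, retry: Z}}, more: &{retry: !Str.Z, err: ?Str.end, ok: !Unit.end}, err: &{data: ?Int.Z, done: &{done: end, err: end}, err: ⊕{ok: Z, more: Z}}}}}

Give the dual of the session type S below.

!Bool ↦ ?Bool
  !Int ↦ ?Int
    μZ ↦ μZ  (binder kept)
      &{done,ack} ↦ ⊕{done,ack}  (&→⊕)
        [done]
          ⊕{done,data,err} ↦ &{done,data,err}  (⊕→&)
            [done]
              ?Bool ↦ !Bool
                ?Unit ↦ !Unit
                  ⊕{stop,ok} ↦ &{stop,ok}  (⊕→&)
                    [stop]
                      end self-dual
                    [ok]
                      Z self-dual
            [data]
              !Bool ↦ ?Bool
                &{data,err,ack} ↦ ⊕{data,err,ack}  (&→⊕)
                  [data]
                    ⊕{data,ok} ↦ &{data,ok}  (⊕→&)
                      [data]
                        Z self-dual
                      [ok]
                        end self-dual
                  [err]
                    ?Int ↦ !Int
                      end self-dual
                  [ack]
                    &{retry,ack,done} ↦ ⊕{retry,ack,done}  (&→⊕)
                      [retry]
                        Z self-dual
                      [ack]
                        Z self-dual
                      [done]
                        Z self-dual
            [err]
              !Str ↦ ?Str
                ?Int ↦ !Int
                  ?Str ↦ !Str
                    end self-dual
        [ack]
          ⊕{more,data,ok} ↦ &{more,data,ok}  (⊕→&)
            [more]
              ⊕{done,ok} ↦ &{done,ok}  (⊕→&)
                [done]
                  ?Str ↦ !Str
                    &{ok,more,data} ↦ ⊕{ok,more,data}  (&→⊕)
                      [ok]
                        end self-dual
                      [more]
                        Z self-dual
                      [data]
                        Z self-dual
                [ok]
                  !Int ↦ ?Int
                    ⊕{done,ok} ↦ &{done,ok}  (⊕→&)
                      [done]
                        Z self-dual
                      [ok]
                        Z self-dual
            [data]
              &{stop,done} ↦ ⊕{stop,done}  (&→⊕)
                [stop]
                  ⊕{more,ack} ↦ &{more,ack}  (⊕→&)
                    [more]
                      ⊕{ok,ack} ↦ &{ok,ack}  (⊕→&)
                        [ok]
                          Z self-dual
                        [ack]
                          end self-dual
                    [ack]
                      ?Str ↦ !Str
                        Z self-dual
                [done]
                  !Int ↦ ?Int
                    &{retry,stop} ↦ ⊕{retry,stop}  (&→⊕)
                      [retry]
                        Z self-dual
                      [stop]
                        Z self-dual
            [ok]
              ⊕{ack,more,err} ↦ &{ack,more,err}  (⊕→&)
                [ack]
                  ⊕{stop,ok,ack} ↦ &{stop,ok,ack}  (⊕→&)
                    [stop]
                      &{more,ack} ↦ ⊕{more,ack}  (&→⊕)
                        [more]
                          Z self-dual
                        [ack]
                          end self-dual
                    [ok]
                      &{retry,data} ↦ ⊕{retry,data}  (&→⊕)
                        [retry]
                          end self-dual
                        [data]
                          end self-dual
                    [ack]
                      &{data,more,retry} ↦ ⊕{data,more,retry}  (&→⊕)
                        [data]
                          Z self-dual
                        [more]
                          Z self-dual
                        [retry]
                          Z self-dual
                [more]
                  &{retry,err,ok} ↦ ⊕{retry,err,ok}  (&→⊕)
                    [retry]
                      !Str ↦ ?Str
                        Z self-dual
                    [err]
                      ?Str ↦ !Str
                        end self-dual
                    [ok]
                      !Unit ↦ ?Unit
                        end self-dual
                [err]
                  &{data,done,err} ↦ ⊕{data,done,err}  (&→⊕)
                    [data]
                      ?Int ↦ !Int
                        Z self-dual
                    [done]
                      &{done,err} ↦ ⊕{done,err}  (&→⊕)
                        [done]
                          end self-dual
                        [err]
                          end self-dual
                    [err]
                      ⊕{ok,more} ↦ &{ok,more}  (⊕→&)
                        [ok]
                          Z self-dual
                        [more]
                          Z self-dual

?Bool.?Int.μZ.⊕{done: &{done: !Bool.!Unit.&{stop: end, ok: Z}, data: ?Bool.⊕{data: &{data: Z, ok: end}, err: !Int.end, ack: ⊕{retry: Z, ack: Z, done: Z}}, err: ?Str.!Int.!Str.end}, ack: &{more: &{done: !Str.⊕{ok: end, more: Z, data: Z}, ok: ?Int.&{done: Z, ok: Z}}, data: ⊕{stop: &{more: &{ok: Z, ack: end}, ack: !Str.Z}, done: ?Int.⊕{retry: Z, stop: Z}}, ok: &{ack: &{stop: ⊕{more: Z, ack: end}, ok: ⊕{retry: end, data: end}, ack: ⊕{data: Z, more: Z, retry: Z}}, more: ⊕{retry: ?Str.Z, err: !Str.end, ok: ?Unit.end}, err: ⊕{data: !Int.Z, done: ⊕{done: end, err: end}, err: &{ok: Z, more: Z}}}}}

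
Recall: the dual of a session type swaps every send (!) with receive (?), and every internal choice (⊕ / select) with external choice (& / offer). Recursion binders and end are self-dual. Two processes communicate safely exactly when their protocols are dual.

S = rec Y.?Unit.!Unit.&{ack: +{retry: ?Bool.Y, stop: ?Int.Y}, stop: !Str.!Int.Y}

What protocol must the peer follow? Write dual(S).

rec Y = rec Y  (μ self-dual)
  ?Unit = !Unit
    !Unit = ?Unit
      &{ack,stop} = +{ack,stop}  (external→internal)
        [ack]
          +{retry,stop} = &{retry,stop}  (⊕→&)
            [retry]
              ?Bool = !Bool
                Y ↦ Y
            [stop]
              ?Int = !Int
                Y ↦ Y
        [stop]
          !Str = ?Str
            !Int = ?Int
              Y ↦ Y

rec Y.!Unit.?Unit.+{ack: &{retry: !Bool.Y, stop: !Int.Y}, stop: ?Str.?Int.Y}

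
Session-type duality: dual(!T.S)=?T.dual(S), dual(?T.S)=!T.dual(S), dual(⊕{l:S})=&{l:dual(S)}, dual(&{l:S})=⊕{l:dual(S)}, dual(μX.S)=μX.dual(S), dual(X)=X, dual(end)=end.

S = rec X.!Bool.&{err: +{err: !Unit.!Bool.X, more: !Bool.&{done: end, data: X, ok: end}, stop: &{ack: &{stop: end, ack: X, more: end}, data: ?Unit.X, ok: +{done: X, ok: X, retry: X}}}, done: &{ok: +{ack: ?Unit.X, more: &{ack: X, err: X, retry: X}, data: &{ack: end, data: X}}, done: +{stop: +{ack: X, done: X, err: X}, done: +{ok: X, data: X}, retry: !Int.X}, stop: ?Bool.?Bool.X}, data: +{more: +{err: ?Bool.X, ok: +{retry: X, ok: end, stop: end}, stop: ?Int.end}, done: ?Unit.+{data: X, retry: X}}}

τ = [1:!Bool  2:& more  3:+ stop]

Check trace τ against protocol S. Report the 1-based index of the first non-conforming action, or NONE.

2

[1] !Bool  ok  state: &{err: +{err: !Unit.!Bool.rec X.…, more: !Bool.&{done: end, data: rec X.…, ok: end}, stop: &{ack: &{stop: end, ack: rec X.…, more: end}, data: ?Unit.rec X.…, ok: +{done: rec X.…, ok: rec X.…, retry: rec X.…}}}, done: &{ok: +{ack: ?Unit.rec X.…, more: &{ack: rec X.…, err: rec X.…, retry: rec X.…}, data: &{ack: end, data: rec X.…}}, done: +{stop: +{ack: rec X.…, done: rec X.…, err: rec X.…}, done: +{ok: rec X.…, data: rec X.…}, retry: !Int.rec X.…}, stop: ?Bool.?Bool.rec X.…}, data: +{more: +{err: ?Bool.rec X.…, ok: +{retry: rec X.…, ok: end, stop: end}, stop: ?Int.end}, done: ?Unit.+{data: rec X.…, retry: rec X.…}}}
[2] got & more, protocol expects & err or & done or & data  ✗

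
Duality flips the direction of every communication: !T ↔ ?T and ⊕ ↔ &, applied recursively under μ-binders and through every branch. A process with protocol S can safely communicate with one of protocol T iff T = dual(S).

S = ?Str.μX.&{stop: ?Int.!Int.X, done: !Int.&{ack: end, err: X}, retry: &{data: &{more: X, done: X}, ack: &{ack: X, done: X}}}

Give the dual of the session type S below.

?Str → !Str
  μX → μX  (binder kept)
    &{stop,done,retry} → ⊕{stop,done,retry}  (external→internal)
      case stop:
        ?Int → !Int
          !Int → ?Int
            X self-dual
      case done:
        !Int → ?Int
          &{ack,err} → ⊕{ack,err}  (external→internal)
            case ack:
              end self-dual
            case err:
              X self-dual
      case retry:
        &{data,ack} → ⊕{data,ack}  (external→internal)
          case data:
            &{more,done} → ⊕{more,done}  (external→internal)
              case more:
                X self-dual
              case done:
                X self-dual
          case ack:
            &{ack,done} → ⊕{ack,done}  (external→internal)
              case ack:
                X self-dual
              case done:
                X self-dual

!Str.μX.⊕{stop: !Int.?Int.X, done: ?Int.⊕{ack: end, err: X}, retry: ⊕{data: ⊕{more: X, done: X}, ack: ⊕{ack: X, done: X}}}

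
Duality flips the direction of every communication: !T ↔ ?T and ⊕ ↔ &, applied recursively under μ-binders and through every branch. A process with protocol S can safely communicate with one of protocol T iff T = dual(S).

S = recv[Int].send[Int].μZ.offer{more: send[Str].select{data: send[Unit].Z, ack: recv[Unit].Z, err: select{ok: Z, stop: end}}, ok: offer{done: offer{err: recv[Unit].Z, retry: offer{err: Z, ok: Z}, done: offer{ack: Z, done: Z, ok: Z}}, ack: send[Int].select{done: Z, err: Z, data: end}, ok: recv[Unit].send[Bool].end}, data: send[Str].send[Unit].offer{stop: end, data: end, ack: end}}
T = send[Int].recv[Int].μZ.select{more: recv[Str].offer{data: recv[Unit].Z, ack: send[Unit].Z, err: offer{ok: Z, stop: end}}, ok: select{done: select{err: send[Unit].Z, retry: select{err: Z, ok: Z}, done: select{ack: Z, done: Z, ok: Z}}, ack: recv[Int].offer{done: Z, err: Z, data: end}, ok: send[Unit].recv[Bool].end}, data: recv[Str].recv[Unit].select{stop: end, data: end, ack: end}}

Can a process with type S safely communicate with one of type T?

recv[Int] | send[Int]  ✓
  send[Int] | recv[Int]  ✓
    μZ | μZ  ✓ (rec unchanged)
      offer{more,ok,data} | select{more,ok,data}  ✓ label sets agree
        [more]
          send[Str] | recv[Str]  ✓
            select{data,ack,err} | offer{data,ack,err}  ✓ label sets agree
              [data]
                send[Unit] | recv[Unit]  ✓
                  Z | Z  ✓
              [ack]
                recv[Unit] | send[Unit]  ✓
                  Z | Z  ✓
              [err]
                select{ok,stop} | offer{ok,stop}  ✓ label sets agree
                  [ok]
                    Z | Z  ✓
                  [stop]
                    end | end  ✓
        [ok]
          offer{done,ack,ok} | select{done,ack,ok}  ✓ label sets agree
            [done]
              offer{err,retry,done} | select{err,retry,done}  ✓ label sets agree
                [err]
                  recv[Unit] | send[Unit]  ✓
                    Z | Z  ✓
                [retry]
                  offer{err,ok} | select{err,ok}  ✓ label sets agree
                    [err]
                      Z | Z  ✓
                    [ok]
                      Z | Z  ✓
                [done]
                  offer{ack,done,ok} | select{ack,done,ok}  ✓ label sets agree
                    [ack]
                      Z | Z  ✓
                    [done]
                      Z | Z  ✓
                    [ok]
                      Z | Z  ✓
            [ack]
              send[Int] | recv[Int]  ✓
                select{done,err,data} | offer{done,err,data}  ✓ label sets agree
                  [done]
                    Z | Z  ✓
                  [err]
                    Z | Z  ✓
                  [data]
                    end | end  ✓
            [ok]
              recv[Unit] | send[Unit]  ✓
                send[Bool] | recv[Bool]  ✓
                  end | end  ✓
        [data]
          send[Str] | recv[Str]  ✓
            send[Unit] | recv[Unit]  ✓
              offer{stop,data,ack} | select{stop,data,ack}  ✓ label sets agree
                [stop]
                  end | end  ✓
                [data]
                  end | end  ✓
                [ack]
                  end | end  ✓

YES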